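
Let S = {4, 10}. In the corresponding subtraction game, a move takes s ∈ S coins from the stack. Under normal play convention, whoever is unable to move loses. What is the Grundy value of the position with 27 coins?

1

G(0) = 0
G(1) = mex{} = 0
G(2) = mex{} = 0
G(3) = mex{} = 0
G(4) = mex{0} = 1
G(5) = mex{0} = 1
G(6) = mex{0} = 1
G(7) = mex{0} = 1
G(8) = mex{1} = 0
G(9) = mex{1} = 0
G(10) = mex{1,0} = 2
G(11) = mex{1,0} = 2
G(12) = mex{0,0} = 1
G(13) = mex{0,0} = 1
G(14) = mex{2,1} = 0
G(15) = mex{2,1} = 0
G(16) = mex{1,1} = 0
G(17) = mex{1,1} = 0
G(18) = mex{0,0} = 1
G(19) = mex{0,0} = 1
G(20) = mex{0,2} = 1
G(21) = mex{0,2} = 1
G(22) = mex{1,1} = 0
G(23) = mex{1,1} = 0
G(24) = mex{1,0} = 2
G(25) = mex{1,0} = 2
G(26) = mex{0,0} = 1
G(27) = mex{0,0} = 1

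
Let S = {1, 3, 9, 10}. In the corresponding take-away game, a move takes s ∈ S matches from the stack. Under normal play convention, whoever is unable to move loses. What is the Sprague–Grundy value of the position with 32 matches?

G(0) = 0
G(1) = mex{0} = 1
G(2) = mex{1} = 0
G(3) = mex{0,0} = 1
G(4) = mex{1,1} = 0
G(5) = mex{0,0} = 1
G(6) = mex{1,1} = 0
G(7) = mex{0,0} = 1
G(8) = mex{1,1} = 0
G(9) = mex{0,0,0} = 1
G(10) = mex{1,1,1,0} = 2
G(11) = mex{2,0,0,1} = 3
G(12) = mex{3,1,1,0} = 2
G(13) = mex{2,2,0,1} = 3
G(14) = mex{3,3,1,0} = 2
G(15) = mex{2,2,0,1} = 3
G(16) = mex{3,3,1,0} = 2
G(17) = mex{2,2,0,1} = 3
G(18) = mex{3,3,1,0} = 2
G(19) = mex{2,2,2,1} = 0
G(20) = mex{0,3,3,2} = 1
G(21) = mex{1,2,2,3} = 0
G(22) = mex{0,0,3,2} = 1
G(23) = mex{1,1,2,3} = 0
G(24) = mex{0,0,3,2} = 1
G(25) = mex{1,1,2,3} = 0
G(26) = mex{0,0,3,2} = 1
G(27) = mex{1,1,2,3} = 0
G(28) = mex{0,0,0,2} = 1
G(29) = mex{1,1,1,0} = 2
G(30) = mex{2,0,0,1} = 3
G(31) = mex{3,1,1,0} = 2
G(32) = mex{2,2,0,1} = 3

3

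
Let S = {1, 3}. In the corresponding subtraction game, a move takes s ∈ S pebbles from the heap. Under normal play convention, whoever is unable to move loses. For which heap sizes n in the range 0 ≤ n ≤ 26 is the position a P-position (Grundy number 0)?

G(0) = 0
G(1) = mex{0} = 1
G(2) = mex{1} = 0
G(3) = mex{0,0} = 1
G(4) = mex{1,1} = 0
G(5) = mex{0,0} = 1
G(6) = mex{1,1} = 0
G(7) = mex{0,0} = 1
G(8) = mex{1,1} = 0
G(9) = mex{0,0} = 1
G(10) = mex{1,1} = 0
G(11) = mex{0,0} = 1
G(12) = mex{1,1} = 0
G(13) = mex{0,0} = 1
G(14) = mex{1,1} = 0
G(15) = mex{0,0} = 1
G(16) = mex{1,1} = 0
G(17) = mex{0,0} = 1
G(18) = mex{1,1} = 0
G(19) = mex{0,0} = 1
G(20) = mex{1,1} = 0
G(21) = mex{0,0} = 1
G(22) = mex{1,1} = 0
G(23) = mex{0,0} = 1
G(24) = mex{1,1} = 0
G(25) = mex{0,0} = 1
G(26) = mex{1,1} = 0
P-positions are exactly the n with G(n) = 0.

0, 2, 4, 6, 8, 10, 12, 14, 16, 18, 20, 22, 24, 26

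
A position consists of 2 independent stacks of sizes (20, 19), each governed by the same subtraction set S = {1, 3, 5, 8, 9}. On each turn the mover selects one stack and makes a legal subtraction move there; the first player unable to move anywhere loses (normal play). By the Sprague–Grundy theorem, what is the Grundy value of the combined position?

1

All stacks use S = {1, 3, 5, 8, 9}:
n :  0  1  2  3  4  5  6  7  8  9 10 11 12 13 14 15 16 17 18 19 20
G :  0  1  0  1  0  1  0  1  2  3  2  3  2  3  2  3  0  1  0  1  0
Stack A: G(20) = 0.
Stack B: G(19) = 1.
Combined Grundy value = 0 ⊕ 1 = 1.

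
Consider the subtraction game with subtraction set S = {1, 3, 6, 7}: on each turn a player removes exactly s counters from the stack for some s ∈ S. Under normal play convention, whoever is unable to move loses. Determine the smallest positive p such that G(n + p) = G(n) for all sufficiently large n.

12

n :  0  1  2  3  4  5  6  7  8  9 10 11 12 13 14 15 16 17 18 19 20 21 22 23 24 25
G :  0  1  0  1  0  1  2  3  2  3  2  3  0  1  0  1  0  1  2  3  2  3  2  3  0  1
G(n+12) = G(n) holds for n = 0,…,6 (a full window of length max(S) = 7), so the sequence is purely periodic with period 12.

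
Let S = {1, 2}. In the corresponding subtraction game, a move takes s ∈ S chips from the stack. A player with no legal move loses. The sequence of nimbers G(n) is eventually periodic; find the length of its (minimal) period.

n :  0  1  2  3  4  5  6  7  8  9 10 11 12 13 14
G :  0  1  2  0  1  2  0  1  2  0  1  2  0  1  2
G(n+3) = G(n) holds for n = 0,…,1 (a full window of length max(S) = 2), so the sequence is purely periodic with period 3.

3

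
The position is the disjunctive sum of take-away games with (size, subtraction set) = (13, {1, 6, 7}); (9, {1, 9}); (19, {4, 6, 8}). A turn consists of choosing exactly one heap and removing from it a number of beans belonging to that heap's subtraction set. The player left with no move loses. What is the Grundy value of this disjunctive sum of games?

Heap A, S = {1, 6, 7}:
G(0) = 0
G(1) = mex{0} = 1
G(2) = mex{1} = 0
G(3) = mex{0} = 1
G(4) = mex{1} = 0
G(5) = mex{0} = 1
G(6) = mex{1,0} = 2
G(7) = mex{2,1,0} = 3
G(8) = mex{3,0,1} = 2
G(9) = mex{2,1,0} = 3
G(10) = mex{3,0,1} = 2
G(11) = mex{2,1,0} = 3
G(12) = mex{3,2,1} = 0
G(13) = mex{0,3,2} = 1
G_A(13) = 1.
Heap B, S = {1, 9}:
G(0) = 0
G(1) = mex{0} = 1
G(2) = mex{1} = 0
G(3) = mex{0} = 1
G(4) = mex{1} = 0
G(5) = mex{0} = 1
G(6) = mex{1} = 0
G(7) = mex{0} = 1
G(8) = mex{1} = 0
G(9) = mex{0,0} = 1
G_B(9) = 1.
Heap C, S = {4, 6, 8}:
G(0) = 0
G(1) = mex{} = 0
G(2) = mex{} = 0
G(3) = mex{} = 0
G(4) = mex{0} = 1
G(5) = mex{0} = 1
G(6) = mex{0,0} = 1
G(7) = mex{0,0} = 1
G(8) = mex{1,0,0} = 2
G(9) = mex{1,0,0} = 2
G(10) = mex{1,1,0} = 2
G(11) = mex{1,1,0} = 2
G(12) = mex{2,1,1} = 0
G(13) = mex{2,1,1} = 0
G(14) = mex{2,2,1} = 0
G(15) = mex{2,2,1} = 0
G(16) = mex{0,2,2} = 1
G(17) = mex{0,2,2} = 1
G(18) = mex{0,0,2} = 1
G(19) = mex{0,0,2} = 1
G_C(19) = 1.
Combined Grundy value = 1 ⊕ 1 ⊕ 1 = 1.

1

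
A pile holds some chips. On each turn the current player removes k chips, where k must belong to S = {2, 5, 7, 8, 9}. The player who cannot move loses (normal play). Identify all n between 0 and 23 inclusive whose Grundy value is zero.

G(0) = 0
G(1) = mex{} = 0
G(2) = mex{0} = 1
G(3) = mex{0} = 1
G(4) = mex{1} = 0
G(5) = mex{1,0} = 2
G(6) = mex{0,0} = 1
G(7) = mex{2,1,0} = 3
G(8) = mex{1,1,0,0} = 2
G(9) = mex{3,0,1,0,0} = 2
G(10) = mex{2,2,1,1,0} = 3
G(11) = mex{2,1,0,1,1} = 3
G(12) = mex{3,3,2,0,1} = 4
G(13) = mex{3,2,1,2,0} = 4
G(14) = mex{4,2,3,1,2} = 0
G(15) = mex{4,3,2,3,1} = 0
G(16) = mex{0,3,2,2,3} = 1
G(17) = mex{0,4,3,2,2} = 1
G(18) = mex{1,4,3,3,2} = 0
G(19) = mex{1,0,4,3,3} = 2
G(20) = mex{0,0,4,4,3} = 1
G(21) = mex{2,1,0,4,4} = 3
G(22) = mex{1,1,0,0,4} = 2
G(23) = mex{3,0,1,0,0} = 2
P-positions are exactly the n with G(n) = 0.

0, 1, 4, 14, 15, 18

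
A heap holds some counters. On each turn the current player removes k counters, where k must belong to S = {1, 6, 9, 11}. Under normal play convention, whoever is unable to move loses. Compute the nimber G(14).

0

G(0) = 0
G(1) = mex{0} = 1
G(2) = mex{1} = 0
G(3) = mex{0} = 1
G(4) = mex{1} = 0
G(5) = mex{0} = 1
G(6) = mex{1,0} = 2
G(7) = mex{2,1} = 0
G(8) = mex{0,0} = 1
G(9) = mex{1,1,0} = 2
G(10) = mex{2,0,1} = 3
G(11) = mex{3,1,0,0} = 2
G(12) = mex{2,2,1,1} = 0
G(13) = mex{0,0,0,0} = 1
G(14) = mex{1,1,1,1} = 0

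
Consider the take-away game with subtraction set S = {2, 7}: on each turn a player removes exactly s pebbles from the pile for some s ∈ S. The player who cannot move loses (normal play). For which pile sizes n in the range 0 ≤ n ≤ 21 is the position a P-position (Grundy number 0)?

0, 1, 4, 5, 9, 10, 13, 14, 18, 19

n :  0  1  2  3  4  5  6  7  8  9 10 11 12 13 14 15 16 17 18 19 20 21
G :  0  0  1  1  0  0  1  1  2  0  0  1  1  0  0  1  1  2  0  0  1  1
P-positions are exactly the n with G(n) = 0.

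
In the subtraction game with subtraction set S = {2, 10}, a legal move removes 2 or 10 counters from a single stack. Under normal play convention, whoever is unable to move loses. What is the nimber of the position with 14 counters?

n :  0  1  2  3  4  5  6  7  8  9 10 11 12 13 14
G :  0  0  1  1  0  0  1  1  0  0  1  1  0  0  1

1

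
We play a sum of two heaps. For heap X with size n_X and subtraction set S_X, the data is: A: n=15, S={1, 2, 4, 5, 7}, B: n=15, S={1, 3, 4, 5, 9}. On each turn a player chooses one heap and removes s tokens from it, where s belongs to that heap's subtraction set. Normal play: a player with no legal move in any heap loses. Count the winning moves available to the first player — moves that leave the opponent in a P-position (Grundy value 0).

Heap A, S = {1, 2, 4, 5, 7}:
G(0) = 0
G(1) = mex{0} = 1
G(2) = mex{1,0} = 2
G(3) = mex{2,1} = 0
G(4) = mex{0,2,0} = 1
G(5) = mex{1,0,1,0} = 2
G(6) = mex{2,1,2,1} = 0
G(7) = mex{0,2,0,2,0} = 1
G(8) = mex{1,0,1,0,1} = 2
G(9) = mex{2,1,2,1,2} = 0
G(10) = mex{0,2,0,2,0} = 1
G(11) = mex{1,0,1,0,1} = 2
G(12) = mex{2,1,2,1,2} = 0
G(13) = mex{0,2,0,2,0} = 1
G(14) = mex{1,0,1,0,1} = 2
G(15) = mex{2,1,2,1,2} = 0
G_A(15) = 0.
Heap B, S = {1, 3, 4, 5, 9}:
G(0) = 0
G(1) = mex{0} = 1
G(2) = mex{1} = 0
G(3) = mex{0,0} = 1
G(4) = mex{1,1,0} = 2
G(5) = mex{2,0,1,0} = 3
G(6) = mex{3,1,0,1} = 2
G(7) = mex{2,2,1,0} = 3
G(8) = mex{3,3,2,1} = 0
G(9) = mex{0,2,3,2,0} = 1
G(10) = mex{1,3,2,3,1} = 0
G(11) = mex{0,0,3,2,0} = 1
G(12) = mex{1,1,0,3,1} = 2
G(13) = mex{2,0,1,0,2} = 3
G(14) = mex{3,1,0,1,3} = 2
G(15) = mex{2,2,1,0,2} = 3
G_B(15) = 3.
Combined Grundy value = 0 ⊕ 3 = 3.
A winning move leaves total XOR = 0, i.e. changes one component's Grundy value g to g ⊕ X where X is the current total.
Heap A: need g' = 0⊕3 = 3. Options: 15−1→G=2, 15−2→G=1, 15−4→G=2, 15−5→G=1, 15−7→G=2. Hits: 0.
Heap B: need g' = 3⊕3 = 0. Options: 15−1→G=2, 15−3→G=2, 15−4→G=1, 15−5→G=0, 15−9→G=2. Hits: 1.

1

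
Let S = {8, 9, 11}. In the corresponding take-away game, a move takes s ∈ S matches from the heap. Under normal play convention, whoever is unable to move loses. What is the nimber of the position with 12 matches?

1

G(0) = 0
G(1) = mex{} = 0
G(2) = mex{} = 0
G(3) = mex{} = 0
G(4) = mex{} = 0
G(5) = mex{} = 0
G(6) = mex{} = 0
G(7) = mex{} = 0
G(8) = mex{0} = 1
G(9) = mex{0,0} = 1
G(10) = mex{0,0} = 1
G(11) = mex{0,0,0} = 1
G(12) = mex{0,0,0} = 1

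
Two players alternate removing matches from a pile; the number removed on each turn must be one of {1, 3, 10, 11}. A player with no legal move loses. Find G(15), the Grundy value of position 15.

G(0) = 0
G(1) = mex{0} = 1
G(2) = mex{1} = 0
G(3) = mex{0,0} = 1
G(4) = mex{1,1} = 0
G(5) = mex{0,0} = 1
G(6) = mex{1,1} = 0
G(7) = mex{0,0} = 1
G(8) = mex{1,1} = 0
G(9) = mex{0,0} = 1
G(10) = mex{1,1,0} = 2
G(11) = mex{2,0,1,0} = 3
G(12) = mex{3,1,0,1} = 2
G(13) = mex{2,2,1,0} = 3
G(14) = mex{3,3,0,1} = 2
G(15) = mex{2,2,1,0} = 3

3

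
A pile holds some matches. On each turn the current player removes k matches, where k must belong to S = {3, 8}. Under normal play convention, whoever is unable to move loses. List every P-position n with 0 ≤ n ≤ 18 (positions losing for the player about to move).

G(0) = 0
G(1) = mex{} = 0
G(2) = mex{} = 0
G(3) = mex{0} = 1
G(4) = mex{0} = 1
G(5) = mex{0} = 1
G(6) = mex{1} = 0
G(7) = mex{1} = 0
G(8) = mex{1,0} = 2
G(9) = mex{0,0} = 1
G(10) = mex{0,0} = 1
G(11) = mex{2,1} = 0
G(12) = mex{1,1} = 0
G(13) = mex{1,1} = 0
G(14) = mex{0,0} = 1
G(15) = mex{0,0} = 1
G(16) = mex{0,2} = 1
G(17) = mex{1,1} = 0
G(18) = mex{1,1} = 0
P-positions are exactly the n with G(n) = 0.

0, 1, 2, 6, 7, 11, 12, 13, 17, 18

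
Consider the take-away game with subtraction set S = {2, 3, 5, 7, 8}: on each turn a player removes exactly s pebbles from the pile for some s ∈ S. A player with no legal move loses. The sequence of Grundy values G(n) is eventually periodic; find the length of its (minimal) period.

n :  0  1  2  3  4  5  6  7  8  9 10 11 12 13 14 15 16 17 18 19 20 21
G :  0  0  1  1  2  2  3  3  4  4  0  0  1  1  2  2  3  3  4  4  0  0
G(n+10) = G(n) holds for n = 0,…,7 (a full window of length max(S) = 8), so the sequence is purely periodic with period 10.

10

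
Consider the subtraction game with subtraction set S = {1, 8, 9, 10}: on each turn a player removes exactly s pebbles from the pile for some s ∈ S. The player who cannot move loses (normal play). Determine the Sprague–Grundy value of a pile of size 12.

2

n :  0  1  2  3  4  5  6  7  8  9 10 11 12
G :  0  1  0  1  0  1  0  1  2  3  2  3  2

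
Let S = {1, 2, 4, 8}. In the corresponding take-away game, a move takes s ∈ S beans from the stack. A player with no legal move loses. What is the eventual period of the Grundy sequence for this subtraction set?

G(0) = 0
G(1) = mex{0} = 1
G(2) = mex{1,0} = 2
G(3) = mex{2,1} = 0
G(4) = mex{0,2,0} = 1
G(5) = mex{1,0,1} = 2
G(6) = mex{2,1,2} = 0
G(7) = mex{0,2,0} = 1
G(8) = mex{1,0,1,0} = 2
G(9) = mex{2,1,2,1} = 0
G(10) = mex{0,2,0,2} = 1
G(11) = mex{1,0,1,0} = 2
G(12) = mex{2,1,2,1} = 0
G(13) = mex{0,2,0,2} = 1
G(14) = mex{1,0,1,0} = 2
G(n+3) = G(n) holds for n = 0,…,7 (a full window of length max(S) = 8), so the sequence is purely periodic with period 3.

3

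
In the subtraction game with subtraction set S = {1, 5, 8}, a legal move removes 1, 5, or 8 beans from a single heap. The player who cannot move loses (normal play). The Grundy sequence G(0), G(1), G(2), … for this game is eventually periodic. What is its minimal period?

13

G(0) = 0
G(1) = mex{0} = 1
G(2) = mex{1} = 0
G(3) = mex{0} = 1
G(4) = mex{1} = 0
G(5) = mex{0,0} = 1
G(6) = mex{1,1} = 0
G(7) = mex{0,0} = 1
G(8) = mex{1,1,0} = 2
G(9) = mex{2,0,1} = 3
G(10) = mex{3,1,0} = 2
G(11) = mex{2,0,1} = 3
G(12) = mex{3,1,0} = 2
G(13) = mex{2,2,1} = 0
G(14) = mex{0,3,0} = 1
G(15) = mex{1,2,1} = 0
G(16) = mex{0,3,2} = 1
G(17) = mex{1,2,3} = 0
G(18) = mex{0,0,2} = 1
G(19) = mex{1,1,3} = 0
G(20) = mex{0,0,2} = 1
G(21) = mex{1,1,0} = 2
G(22) = mex{2,0,1} = 3
G(23) = mex{3,1,0} = 2
G(24) = mex{2,0,1} = 3
G(25) = mex{3,1,0} = 2
G(26) = mex{2,2,1} = 0
G(27) = mex{0,3,0} = 1
G(n+13) = G(n) holds for n = 0,…,7 (a full window of length max(S) = 8), so the sequence is purely periodic with period 13.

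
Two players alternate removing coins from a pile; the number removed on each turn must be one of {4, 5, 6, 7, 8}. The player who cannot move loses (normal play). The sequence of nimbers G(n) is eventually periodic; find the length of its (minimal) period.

12

G(0) = 0
G(1) = mex{} = 0
G(2) = mex{} = 0
G(3) = mex{} = 0
G(4) = mex{0} = 1
G(5) = mex{0,0} = 1
G(6) = mex{0,0,0} = 1
G(7) = mex{0,0,0,0} = 1
G(8) = mex{1,0,0,0,0} = 2
G(9) = mex{1,1,0,0,0} = 2
G(10) = mex{1,1,1,0,0} = 2
G(11) = mex{1,1,1,1,0} = 2
G(12) = mex{2,1,1,1,1} = 0
G(13) = mex{2,2,1,1,1} = 0
G(14) = mex{2,2,2,1,1} = 0
G(15) = mex{2,2,2,2,1} = 0
G(16) = mex{0,2,2,2,2} = 1
G(17) = mex{0,0,2,2,2} = 1
G(18) = mex{0,0,0,2,2} = 1
G(19) = mex{0,0,0,0,2} = 1
G(20) = mex{1,0,0,0,0} = 2
G(21) = mex{1,1,0,0,0} = 2
G(22) = mex{1,1,1,0,0} = 2
G(23) = mex{1,1,1,1,0} = 2
G(24) = mex{2,1,1,1,1} = 0
G(25) = mex{2,2,1,1,1} = 0
G(n+12) = G(n) holds for n = 0,…,7 (a full window of length max(S) = 8), so the sequence is purely periodic with period 12.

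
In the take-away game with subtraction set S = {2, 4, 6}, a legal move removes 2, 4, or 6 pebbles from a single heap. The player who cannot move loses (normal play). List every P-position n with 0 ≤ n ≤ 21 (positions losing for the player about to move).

G(0) = 0
G(1) = mex{} = 0
G(2) = mex{0} = 1
G(3) = mex{0} = 1
G(4) = mex{1,0} = 2
G(5) = mex{1,0} = 2
G(6) = mex{2,1,0} = 3
G(7) = mex{2,1,0} = 3
G(8) = mex{3,2,1} = 0
G(9) = mex{3,2,1} = 0
G(10) = mex{0,3,2} = 1
G(11) = mex{0,3,2} = 1
G(12) = mex{1,0,3} = 2
G(13) = mex{1,0,3} = 2
G(14) = mex{2,1,0} = 3
G(15) = mex{2,1,0} = 3
G(16) = mex{3,2,1} = 0
G(17) = mex{3,2,1} = 0
G(18) = mex{0,3,2} = 1
G(19) = mex{0,3,2} = 1
G(20) = mex{1,0,3} = 2
G(21) = mex{1,0,3} = 2
P-positions are exactly the n with G(n) = 0.

0, 1, 8, 9, 16, 17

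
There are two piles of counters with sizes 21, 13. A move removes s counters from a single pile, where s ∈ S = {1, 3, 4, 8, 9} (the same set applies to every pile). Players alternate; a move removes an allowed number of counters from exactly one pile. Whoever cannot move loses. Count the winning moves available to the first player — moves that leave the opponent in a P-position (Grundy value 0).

All piles use S = {1, 3, 4, 8, 9}:
n :  0  1  2  3  4  5  6  7  8  9 10 11 12 13 14 15 16 17 18 19 20 21
G :  0  1  0  1  2  3  2  0  1  4  3  2  0  1  0  1  2  3  2  0  1  4
Pile A: G(21) = 4.
Pile B: G(13) = 1.
Combined Grundy value = 4 ⊕ 1 = 5.
A winning move leaves total XOR = 0, i.e. changes one component's Grundy value g to g ⊕ X where X is the current total.
Pile A: need g' = 4⊕5 = 1. Options: 21−1→G=1, 21−3→G=2, 21−4→G=3, 21−8→G=1, 21−9→G=0. Hits: 2.
Pile B: need g' = 1⊕5 = 4. Options: 13−1→G=0, 13−3→G=3, 13−4→G=4, 13−8→G=3, 13−9→G=2. Hits: 1.

3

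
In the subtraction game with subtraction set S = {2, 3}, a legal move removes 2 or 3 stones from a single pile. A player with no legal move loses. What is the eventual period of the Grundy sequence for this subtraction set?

G(0) = 0
G(1) = mex{} = 0
G(2) = mex{0} = 1
G(3) = mex{0,0} = 1
G(4) = mex{1,0} = 2
G(5) = mex{1,1} = 0
G(6) = mex{2,1} = 0
G(7) = mex{0,2} = 1
G(8) = mex{0,0} = 1
G(9) = mex{1,0} = 2
G(10) = mex{1,1} = 0
G(11) = mex{2,1} = 0
G(12) = mex{0,2} = 1
G(13) = mex{0,0} = 1
G(14) = mex{1,0} = 2
G(n+5) = G(n) holds for n = 0,…,2 (a full window of length max(S) = 3), so the sequence is purely periodic with period 5.

5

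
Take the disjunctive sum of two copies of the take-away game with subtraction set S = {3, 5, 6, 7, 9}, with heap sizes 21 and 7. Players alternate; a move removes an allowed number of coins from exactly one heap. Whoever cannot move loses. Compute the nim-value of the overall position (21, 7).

1

All heaps use S = {3, 5, 6, 7, 9}:
G(0) = 0
G(1) = mex{} = 0
G(2) = mex{} = 0
G(3) = mex{0} = 1
G(4) = mex{0} = 1
G(5) = mex{0,0} = 1
G(6) = mex{1,0,0} = 2
G(7) = mex{1,0,0,0} = 2
G(8) = mex{1,1,0,0} = 2
G(9) = mex{2,1,1,0,0} = 3
G(10) = mex{2,1,1,1,0} = 3
G(11) = mex{2,2,1,1,0} = 3
G(12) = mex{3,2,2,1,1} = 0
G(13) = mex{3,2,2,2,1} = 0
G(14) = mex{3,3,2,2,1} = 0
G(15) = mex{0,3,3,2,2} = 1
G(16) = mex{0,3,3,3,2} = 1
G(17) = mex{0,0,3,3,2} = 1
G(18) = mex{1,0,0,3,3} = 2
G(19) = mex{1,0,0,0,3} = 2
G(20) = mex{1,1,0,0,3} = 2
G(21) = mex{2,1,1,0,0} = 3
Heap A: G(21) = 3.
Heap B: G(7) = 2.
Combined Grundy value = 3 ⊕ 2 = 1.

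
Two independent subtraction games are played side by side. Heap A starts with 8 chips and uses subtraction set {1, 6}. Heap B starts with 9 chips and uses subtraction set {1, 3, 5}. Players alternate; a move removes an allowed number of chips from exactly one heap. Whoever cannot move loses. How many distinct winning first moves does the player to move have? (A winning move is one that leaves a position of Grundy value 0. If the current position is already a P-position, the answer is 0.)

0

Heap A, S = {1, 6}:
n : 0 1 2 3 4 5 6 7 8
G : 0 1 0 1 0 1 2 0 1
G_A(8) = 1.
Heap B, S = {1, 3, 5}:
G(0) = 0
G(1) = mex{0} = 1
G(2) = mex{1} = 0
G(3) = mex{0,0} = 1
G(4) = mex{1,1} = 0
G(5) = mex{0,0,0} = 1
G(6) = mex{1,1,1} = 0
G(7) = mex{0,0,0} = 1
G(8) = mex{1,1,1} = 0
G(9) = mex{0,0,0} = 1
G_B(9) = 1.
Combined Grundy value = 1 ⊕ 1 = 0.
A winning move leaves total XOR = 0, i.e. changes one component's Grundy value g to g ⊕ X where X is the current total.
Heap A: target g' = 1⊕0 = 1, but every legal move changes the Grundy value (mex property), so 0 moves.
Heap B: target g' = 1⊕0 = 1, but every legal move changes the Grundy value (mex property), so 0 moves.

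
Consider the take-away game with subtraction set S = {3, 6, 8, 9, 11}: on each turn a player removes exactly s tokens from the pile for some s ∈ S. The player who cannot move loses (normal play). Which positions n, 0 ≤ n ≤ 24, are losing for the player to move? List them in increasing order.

0, 1, 2, 14, 15, 16

n :  0  1  2  3  4  5  6  7  8  9 10 11 12 13 14 15 16 17 18 19 20 21 22 23 24
G :  0  0  0  1  1  1  2  2  2  3  3  3  4  4  0  0  0  1  1  1  2  2  2  3  3
P-positions are exactly the n with G(n) = 0.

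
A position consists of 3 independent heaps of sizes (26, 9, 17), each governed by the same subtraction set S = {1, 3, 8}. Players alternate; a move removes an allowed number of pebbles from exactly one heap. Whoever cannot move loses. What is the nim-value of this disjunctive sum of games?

3

All heaps use S = {1, 3, 8}:
G(0) = 0
G(1) = mex{0} = 1
G(2) = mex{1} = 0
G(3) = mex{0,0} = 1
G(4) = mex{1,1} = 0
G(5) = mex{0,0} = 1
G(6) = mex{1,1} = 0
G(7) = mex{0,0} = 1
G(8) = mex{1,1,0} = 2
G(9) = mex{2,0,1} = 3
G(10) = mex{3,1,0} = 2
G(11) = mex{2,2,1} = 0
G(12) = mex{0,3,0} = 1
G(13) = mex{1,2,1} = 0
G(14) = mex{0,0,0} = 1
G(15) = mex{1,1,1} = 0
G(16) = mex{0,0,2} = 1
G(17) = mex{1,1,3} = 0
G(18) = mex{0,0,2} = 1
G(19) = mex{1,1,0} = 2
G(20) = mex{2,0,1} = 3
G(21) = mex{3,1,0} = 2
G(22) = mex{2,2,1} = 0
G(23) = mex{0,3,0} = 1
G(24) = mex{1,2,1} = 0
G(25) = mex{0,0,0} = 1
G(26) = mex{1,1,1} = 0
Heap A: G(26) = 0.
Heap B: G(9) = 3.
Heap C: G(17) = 0.
Combined Grundy value = 0 ⊕ 3 ⊕ 0 = 3.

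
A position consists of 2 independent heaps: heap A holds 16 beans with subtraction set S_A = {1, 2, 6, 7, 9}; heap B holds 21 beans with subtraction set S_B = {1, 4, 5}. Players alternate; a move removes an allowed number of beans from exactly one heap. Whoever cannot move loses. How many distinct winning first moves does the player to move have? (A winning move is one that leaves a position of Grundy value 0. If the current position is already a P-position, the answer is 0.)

2

Heap A, S = {1, 2, 6, 7, 9}:
G(0) = 0
G(1) = mex{0} = 1
G(2) = mex{1,0} = 2
G(3) = mex{2,1} = 0
G(4) = mex{0,2} = 1
G(5) = mex{1,0} = 2
G(6) = mex{2,1,0} = 3
G(7) = mex{3,2,1,0} = 4
G(8) = mex{4,3,2,1} = 0
G(9) = mex{0,4,0,2,0} = 1
G(10) = mex{1,0,1,0,1} = 2
G(11) = mex{2,1,2,1,2} = 0
G(12) = mex{0,2,3,2,0} = 1
G(13) = mex{1,0,4,3,1} = 2
G(14) = mex{2,1,0,4,2} = 3
G(15) = mex{3,2,1,0,3} = 4
G(16) = mex{4,3,2,1,4} = 0
G_A(16) = 0.
Heap B, S = {1, 4, 5}:
G(0) = 0
G(1) = mex{0} = 1
G(2) = mex{1} = 0
G(3) = mex{0} = 1
G(4) = mex{1,0} = 2
G(5) = mex{2,1,0} = 3
G(6) = mex{3,0,1} = 2
G(7) = mex{2,1,0} = 3
G(8) = mex{3,2,1} = 0
G(9) = mex{0,3,2} = 1
G(10) = mex{1,2,3} = 0
G(11) = mex{0,3,2} = 1
G(12) = mex{1,0,3} = 2
G(13) = mex{2,1,0} = 3
G(14) = mex{3,0,1} = 2
G(15) = mex{2,1,0} = 3
G(16) = mex{3,2,1} = 0
G(17) = mex{0,3,2} = 1
G(18) = mex{1,2,3} = 0
G(19) = mex{0,3,2} = 1
G(20) = mex{1,0,3} = 2
G(21) = mex{2,1,0} = 3
G_B(21) = 3.
Combined Grundy value = 0 ⊕ 3 = 3.
A winning move leaves total XOR = 0, i.e. changes one component's Grundy value g to g ⊕ X where X is the current total.
Heap A: need g' = 0⊕3 = 3. Options: 16−1→G=4, 16−2→G=3, 16−6→G=2, 16−7→G=1, 16−9→G=4. Hits: 1.
Heap B: need g' = 3⊕3 = 0. Options: 21−1→G=2, 21−4→G=1, 21−5→G=0. Hits: 1.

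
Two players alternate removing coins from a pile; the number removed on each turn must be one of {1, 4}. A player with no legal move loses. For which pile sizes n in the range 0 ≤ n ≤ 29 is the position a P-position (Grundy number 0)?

G(0) = 0
G(1) = mex{0} = 1
G(2) = mex{1} = 0
G(3) = mex{0} = 1
G(4) = mex{1,0} = 2
G(5) = mex{2,1} = 0
G(6) = mex{0,0} = 1
G(7) = mex{1,1} = 0
G(8) = mex{0,2} = 1
G(9) = mex{1,0} = 2
G(10) = mex{2,1} = 0
G(11) = mex{0,0} = 1
G(12) = mex{1,1} = 0
G(13) = mex{0,2} = 1
G(14) = mex{1,0} = 2
G(15) = mex{2,1} = 0
G(16) = mex{0,0} = 1
G(17) = mex{1,1} = 0
G(18) = mex{0,2} = 1
G(19) = mex{1,0} = 2
G(20) = mex{2,1} = 0
G(21) = mex{0,0} = 1
G(22) = mex{1,1} = 0
G(23) = mex{0,2} = 1
G(24) = mex{1,0} = 2
G(25) = mex{2,1} = 0
G(26) = mex{0,0} = 1
G(27) = mex{1,1} = 0
G(28) = mex{0,2} = 1
G(29) = mex{1,0} = 2
P-positions are exactly the n with G(n) = 0.

0, 2, 5, 7, 10, 12, 15, 17, 20, 22, 25, 27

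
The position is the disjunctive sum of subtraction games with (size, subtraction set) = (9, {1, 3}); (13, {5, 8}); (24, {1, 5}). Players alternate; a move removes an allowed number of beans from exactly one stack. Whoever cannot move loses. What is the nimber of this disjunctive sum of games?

Stack A, S = {1, 3}:
G(0) = 0
G(1) = mex{0} = 1
G(2) = mex{1} = 0
G(3) = mex{0,0} = 1
G(4) = mex{1,1} = 0
G(5) = mex{0,0} = 1
G(6) = mex{1,1} = 0
G(7) = mex{0,0} = 1
G(8) = mex{1,1} = 0
G(9) = mex{0,0} = 1
G_A(9) = 1.
Stack B, S = {5, 8}:
n :  0  1  2  3  4  5  6  7  8  9 10 11 12 13
G :  0  0  0  0  0  1  1  1  1  1  2  2  2  0
G_B(13) = 0.
Stack C, S = {1, 5}:
G(0) = 0
G(1) = mex{0} = 1
G(2) = mex{1} = 0
G(3) = mex{0} = 1
G(4) = mex{1} = 0
G(5) = mex{0,0} = 1
G(6) = mex{1,1} = 0
G(7) = mex{0,0} = 1
G(8) = mex{1,1} = 0
G(9) = mex{0,0} = 1
G(10) = mex{1,1} = 0
G(11) = mex{0,0} = 1
G(12) = mex{1,1} = 0
G(13) = mex{0,0} = 1
G(14) = mex{1,1} = 0
G(15) = mex{0,0} = 1
G(16) = mex{1,1} = 0
G(17) = mex{0,0} = 1
G(18) = mex{1,1} = 0
G(19) = mex{0,0} = 1
G(20) = mex{1,1} = 0
G(21) = mex{0,0} = 1
G(22) = mex{1,1} = 0
G(23) = mex{0,0} = 1
G(24) = mex{1,1} = 0
G_C(24) = 0.
Combined Grundy value = 1 ⊕ 0 ⊕ 0 = 1.

1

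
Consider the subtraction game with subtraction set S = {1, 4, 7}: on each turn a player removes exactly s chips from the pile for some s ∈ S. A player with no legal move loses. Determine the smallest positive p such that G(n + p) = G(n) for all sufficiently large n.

8

n :  0  1  2  3  4  5  6  7  8  9 10 11 12 13 14 15 16 17
G :  0  1  0  1  2  0  1  2  0  1  0  1  2  0  1  2  0  1
G(n+8) = G(n) holds for n = 0,…,6 (a full window of length max(S) = 7), so the sequence is purely periodic with period 8.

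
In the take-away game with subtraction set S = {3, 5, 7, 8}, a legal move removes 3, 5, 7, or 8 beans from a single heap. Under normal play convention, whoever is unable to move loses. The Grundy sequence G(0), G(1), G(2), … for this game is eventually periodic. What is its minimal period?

G(0) = 0
G(1) = mex{} = 0
G(2) = mex{} = 0
G(3) = mex{0} = 1
G(4) = mex{0} = 1
G(5) = mex{0,0} = 1
G(6) = mex{1,0} = 2
G(7) = mex{1,0,0} = 2
G(8) = mex{1,1,0,0} = 2
G(9) = mex{2,1,0,0} = 3
G(10) = mex{2,1,1,0} = 3
G(11) = mex{2,2,1,1} = 0
G(12) = mex{3,2,1,1} = 0
G(13) = mex{3,2,2,1} = 0
G(14) = mex{0,3,2,2} = 1
G(15) = mex{0,3,2,2} = 1
G(16) = mex{0,0,3,2} = 1
G(17) = mex{1,0,3,3} = 2
G(18) = mex{1,0,0,3} = 2
G(19) = mex{1,1,0,0} = 2
G(20) = mex{2,1,0,0} = 3
G(21) = mex{2,1,1,0} = 3
G(22) = mex{2,2,1,1} = 0
G(23) = mex{3,2,1,1} = 0
G(n+11) = G(n) holds for n = 0,…,7 (a full window of length max(S) = 8), so the sequence is purely periodic with period 11.

11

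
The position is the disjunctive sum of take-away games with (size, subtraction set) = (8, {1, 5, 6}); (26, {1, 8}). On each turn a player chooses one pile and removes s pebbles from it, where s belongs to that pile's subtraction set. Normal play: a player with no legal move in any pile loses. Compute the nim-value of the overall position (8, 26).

Pile A, S = {1, 5, 6}:
n : 0 1 2 3 4 5 6 7 8
G : 0 1 0 1 0 1 2 3 2
G_A(8) = 2.
Pile B, S = {1, 8}:
G(0) = 0
G(1) = mex{0} = 1
G(2) = mex{1} = 0
G(3) = mex{0} = 1
G(4) = mex{1} = 0
G(5) = mex{0} = 1
G(6) = mex{1} = 0
G(7) = mex{0} = 1
G(8) = mex{1,0} = 2
G(9) = mex{2,1} = 0
G(10) = mex{0,0} = 1
G(11) = mex{1,1} = 0
G(12) = mex{0,0} = 1
G(13) = mex{1,1} = 0
G(14) = mex{0,0} = 1
G(15) = mex{1,1} = 0
G(16) = mex{0,2} = 1
G(17) = mex{1,0} = 2
G(18) = mex{2,1} = 0
G(19) = mex{0,0} = 1
G(20) = mex{1,1} = 0
G(21) = mex{0,0} = 1
G(22) = mex{1,1} = 0
G(23) = mex{0,0} = 1
G(24) = mex{1,1} = 0
G(25) = mex{0,2} = 1
G(26) = mex{1,0} = 2
G_B(26) = 2.
Combined Grundy value = 2 ⊕ 2 = 0.

0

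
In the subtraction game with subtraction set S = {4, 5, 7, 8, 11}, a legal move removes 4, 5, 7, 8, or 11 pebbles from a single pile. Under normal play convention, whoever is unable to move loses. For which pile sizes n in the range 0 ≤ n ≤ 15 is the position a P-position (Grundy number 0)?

0, 1, 2, 3, 15

n :  0  1  2  3  4  5  6  7  8  9 10 11 12 13 14 15
G :  0  0  0  0  1  1  1  1  2  2  2  2  3  3  3  0
P-positions are exactly the n with G(n) = 0.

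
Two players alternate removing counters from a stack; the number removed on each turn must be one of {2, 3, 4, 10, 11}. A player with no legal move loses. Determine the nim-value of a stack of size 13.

0

n :  0  1  2  3  4  5  6  7  8  9 10 11 12 13
G :  0  0  1  1  2  2  0  0  1  1  2  2  3  0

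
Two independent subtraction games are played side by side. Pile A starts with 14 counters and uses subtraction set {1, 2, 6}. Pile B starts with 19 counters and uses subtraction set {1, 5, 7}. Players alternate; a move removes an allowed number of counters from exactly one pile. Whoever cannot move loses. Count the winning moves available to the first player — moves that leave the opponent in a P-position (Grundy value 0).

Pile A, S = {1, 2, 6}:
G(0) = 0
G(1) = mex{0} = 1
G(2) = mex{1,0} = 2
G(3) = mex{2,1} = 0
G(4) = mex{0,2} = 1
G(5) = mex{1,0} = 2
G(6) = mex{2,1,0} = 3
G(7) = mex{3,2,1} = 0
G(8) = mex{0,3,2} = 1
G(9) = mex{1,0,0} = 2
G(10) = mex{2,1,1} = 0
G(11) = mex{0,2,2} = 1
G(12) = mex{1,0,3} = 2
G(13) = mex{2,1,0} = 3
G(14) = mex{3,2,1} = 0
G_A(14) = 0.
Pile B, S = {1, 5, 7}:
n :  0  1  2  3  4  5  6  7  8  9 10 11 12 13 14 15 16 17 18 19
G :  0  1  0  1  0  1  0  1  0  1  0  1  0  1  0  1  0  1  0  1
G_B(19) = 1.
Combined Grundy value = 0 ⊕ 1 = 1.
A winning move leaves total XOR = 0, i.e. changes one component's Grundy value g to g ⊕ X where X is the current total.
Pile A: need g' = 0⊕1 = 1. Options: 14−1→G=3, 14−2→G=2, 14−6→G=1. Hits: 1.
Pile B: need g' = 1⊕1 = 0. Options: 19−1→G=0, 19−5→G=0, 19−7→G=0. Hits: 3.

4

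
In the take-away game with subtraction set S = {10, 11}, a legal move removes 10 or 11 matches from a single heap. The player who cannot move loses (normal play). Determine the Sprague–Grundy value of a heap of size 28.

G(0) = 0
G(1) = mex{} = 0
G(2) = mex{} = 0
G(3) = mex{} = 0
G(4) = mex{} = 0
G(5) = mex{} = 0
G(6) = mex{} = 0
G(7) = mex{} = 0
G(8) = mex{} = 0
G(9) = mex{} = 0
G(10) = mex{0} = 1
G(11) = mex{0,0} = 1
G(12) = mex{0,0} = 1
G(13) = mex{0,0} = 1
G(14) = mex{0,0} = 1
G(15) = mex{0,0} = 1
G(16) = mex{0,0} = 1
G(17) = mex{0,0} = 1
G(18) = mex{0,0} = 1
G(19) = mex{0,0} = 1
G(20) = mex{1,0} = 2
G(21) = mex{1,1} = 0
G(22) = mex{1,1} = 0
G(23) = mex{1,1} = 0
G(24) = mex{1,1} = 0
G(25) = mex{1,1} = 0
G(26) = mex{1,1} = 0
G(27) = mex{1,1} = 0
G(28) = mex{1,1} = 0

0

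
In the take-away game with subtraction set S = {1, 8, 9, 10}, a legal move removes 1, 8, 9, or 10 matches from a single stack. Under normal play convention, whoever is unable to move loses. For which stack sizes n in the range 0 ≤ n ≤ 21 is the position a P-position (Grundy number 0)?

0, 2, 4, 6, 17, 19, 21

G(0) = 0
G(1) = mex{0} = 1
G(2) = mex{1} = 0
G(3) = mex{0} = 1
G(4) = mex{1} = 0
G(5) = mex{0} = 1
G(6) = mex{1} = 0
G(7) = mex{0} = 1
G(8) = mex{1,0} = 2
G(9) = mex{2,1,0} = 3
G(10) = mex{3,0,1,0} = 2
G(11) = mex{2,1,0,1} = 3
G(12) = mex{3,0,1,0} = 2
G(13) = mex{2,1,0,1} = 3
G(14) = mex{3,0,1,0} = 2
G(15) = mex{2,1,0,1} = 3
G(16) = mex{3,2,1,0} = 4
G(17) = mex{4,3,2,1} = 0
G(18) = mex{0,2,3,2} = 1
G(19) = mex{1,3,2,3} = 0
G(20) = mex{0,2,3,2} = 1
G(21) = mex{1,3,2,3} = 0
P-positions are exactly the n with G(n) = 0.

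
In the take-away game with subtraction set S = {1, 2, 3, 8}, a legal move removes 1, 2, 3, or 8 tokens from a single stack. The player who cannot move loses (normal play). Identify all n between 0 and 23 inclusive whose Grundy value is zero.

G(0) = 0
G(1) = mex{0} = 1
G(2) = mex{1,0} = 2
G(3) = mex{2,1,0} = 3
G(4) = mex{3,2,1} = 0
G(5) = mex{0,3,2} = 1
G(6) = mex{1,0,3} = 2
G(7) = mex{2,1,0} = 3
G(8) = mex{3,2,1,0} = 4
G(9) = mex{4,3,2,1} = 0
G(10) = mex{0,4,3,2} = 1
G(11) = mex{1,0,4,3} = 2
G(12) = mex{2,1,0,0} = 3
G(13) = mex{3,2,1,1} = 0
G(14) = mex{0,3,2,2} = 1
G(15) = mex{1,0,3,3} = 2
G(16) = mex{2,1,0,4} = 3
G(17) = mex{3,2,1,0} = 4
G(18) = mex{4,3,2,1} = 0
G(19) = mex{0,4,3,2} = 1
G(20) = mex{1,0,4,3} = 2
G(21) = mex{2,1,0,0} = 3
G(22) = mex{3,2,1,1} = 0
G(23) = mex{0,3,2,2} = 1
P-positions are exactly the n with G(n) = 0.

0, 4, 9, 13, 18, 22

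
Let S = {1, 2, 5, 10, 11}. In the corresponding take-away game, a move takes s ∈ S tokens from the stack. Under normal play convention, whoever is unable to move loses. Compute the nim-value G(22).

G(0) = 0
G(1) = mex{0} = 1
G(2) = mex{1,0} = 2
G(3) = mex{2,1} = 0
G(4) = mex{0,2} = 1
G(5) = mex{1,0,0} = 2
G(6) = mex{2,1,1} = 0
G(7) = mex{0,2,2} = 1
G(8) = mex{1,0,0} = 2
G(9) = mex{2,1,1} = 0
G(10) = mex{0,2,2,0} = 1
G(11) = mex{1,0,0,1,0} = 2
G(12) = mex{2,1,1,2,1} = 0
G(13) = mex{0,2,2,0,2} = 1
G(14) = mex{1,0,0,1,0} = 2
G(15) = mex{2,1,1,2,1} = 0
G(16) = mex{0,2,2,0,2} = 1
G(17) = mex{1,0,0,1,0} = 2
G(18) = mex{2,1,1,2,1} = 0
G(19) = mex{0,2,2,0,2} = 1
G(20) = mex{1,0,0,1,0} = 2
G(21) = mex{2,1,1,2,1} = 0
G(22) = mex{0,2,2,0,2} = 1

1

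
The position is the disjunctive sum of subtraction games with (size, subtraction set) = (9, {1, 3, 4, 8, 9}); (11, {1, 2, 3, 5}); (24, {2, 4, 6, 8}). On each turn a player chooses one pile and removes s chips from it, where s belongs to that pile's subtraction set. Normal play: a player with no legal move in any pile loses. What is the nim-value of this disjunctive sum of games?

5

Pile A, S = {1, 3, 4, 8, 9}:
G(0) = 0
G(1) = mex{0} = 1
G(2) = mex{1} = 0
G(3) = mex{0,0} = 1
G(4) = mex{1,1,0} = 2
G(5) = mex{2,0,1} = 3
G(6) = mex{3,1,0} = 2
G(7) = mex{2,2,1} = 0
G(8) = mex{0,3,2,0} = 1
G(9) = mex{1,2,3,1,0} = 4
G_A(9) = 4.
Pile B, S = {1, 2, 3, 5}:
G(0) = 0
G(1) = mex{0} = 1
G(2) = mex{1,0} = 2
G(3) = mex{2,1,0} = 3
G(4) = mex{3,2,1} = 0
G(5) = mex{0,3,2,0} = 1
G(6) = mex{1,0,3,1} = 2
G(7) = mex{2,1,0,2} = 3
G(8) = mex{3,2,1,3} = 0
G(9) = mex{0,3,2,0} = 1
G(10) = mex{1,0,3,1} = 2
G(11) = mex{2,1,0,2} = 3
G_B(11) = 3.
Pile C, S = {2, 4, 6, 8}:
n :  0  1  2  3  4  5  6  7  8  9 10 11 12 13 14 15 16 17 18 19 20 21 22 23 24
G :  0  0  1  1  2  2  3  3  4  4  0  0  1  1  2  2  3  3  4  4  0  0  1  1  2
G_C(24) = 2.
Combined Grundy value = 4 ⊕ 3 ⊕ 2 = 5.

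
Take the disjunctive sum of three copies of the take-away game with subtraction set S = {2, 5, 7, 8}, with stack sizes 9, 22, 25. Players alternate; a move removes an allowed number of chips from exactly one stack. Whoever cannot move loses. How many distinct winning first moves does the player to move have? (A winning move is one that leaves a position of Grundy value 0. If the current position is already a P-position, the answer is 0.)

All stacks use S = {2, 5, 7, 8}:
G(0) = 0
G(1) = mex{} = 0
G(2) = mex{0} = 1
G(3) = mex{0} = 1
G(4) = mex{1} = 0
G(5) = mex{1,0} = 2
G(6) = mex{0,0} = 1
G(7) = mex{2,1,0} = 3
G(8) = mex{1,1,0,0} = 2
G(9) = mex{3,0,1,0} = 2
G(10) = mex{2,2,1,1} = 0
G(11) = mex{2,1,0,1} = 3
G(12) = mex{0,3,2,0} = 1
G(13) = mex{3,2,1,2} = 0
G(14) = mex{1,2,3,1} = 0
G(15) = mex{0,0,2,3} = 1
G(16) = mex{0,3,2,2} = 1
G(17) = mex{1,1,0,2} = 3
G(18) = mex{1,0,3,0} = 2
G(19) = mex{3,0,1,3} = 2
G(20) = mex{2,1,0,1} = 3
G(21) = mex{2,1,0,0} = 3
G(22) = mex{3,3,1,0} = 2
G(23) = mex{3,2,1,1} = 0
G(24) = mex{2,2,3,1} = 0
G(25) = mex{0,3,2,3} = 1
Stack A: G(9) = 2.
Stack B: G(22) = 2.
Stack C: G(25) = 1.
Combined Grundy value = 2 ⊕ 2 ⊕ 1 = 1.
A winning move leaves total XOR = 0, i.e. changes one component's Grundy value g to g ⊕ X where X is the current total.
Stack A: need g' = 2⊕1 = 3. Options: 9−2→G=3, 9−5→G=0, 9−7→G=1, 9−8→G=0. Hits: 1.
Stack B: need g' = 2⊕1 = 3. Options: 22−2→G=3, 22−5→G=3, 22−7→G=1, 22−8→G=0. Hits: 2.
Stack C: need g' = 1⊕1 = 0. Options: 25−2→G=0, 25−5→G=3, 25−7→G=2, 25−8→G=3. Hits: 1.

4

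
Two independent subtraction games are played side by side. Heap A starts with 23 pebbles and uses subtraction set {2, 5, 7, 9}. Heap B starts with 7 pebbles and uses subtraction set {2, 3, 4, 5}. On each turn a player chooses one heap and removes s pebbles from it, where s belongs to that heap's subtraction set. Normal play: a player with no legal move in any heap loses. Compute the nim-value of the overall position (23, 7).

Heap A, S = {2, 5, 7, 9}:
n :  0  1  2  3  4  5  6  7  8  9 10 11 12 13 14 15 16 17 18 19 20 21 22 23
G :  0  0  1  1  0  2  1  3  2  2  3  3  0  4  1  0  0  1  1  2  2  3  3  2
G_A(23) = 2.
Heap B, S = {2, 3, 4, 5}:
G(0) = 0
G(1) = mex{} = 0
G(2) = mex{0} = 1
G(3) = mex{0,0} = 1
G(4) = mex{1,0,0} = 2
G(5) = mex{1,1,0,0} = 2
G(6) = mex{2,1,1,0} = 3
G(7) = mex{2,2,1,1} = 0
G_B(7) = 0.
Combined Grundy value = 2 ⊕ 0 = 2.

2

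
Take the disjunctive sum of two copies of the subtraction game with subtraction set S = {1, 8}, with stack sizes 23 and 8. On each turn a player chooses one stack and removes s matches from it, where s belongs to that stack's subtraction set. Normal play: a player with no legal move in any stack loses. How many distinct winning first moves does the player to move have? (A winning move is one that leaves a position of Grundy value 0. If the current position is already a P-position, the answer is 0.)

All stacks use S = {1, 8}:
n :  0  1  2  3  4  5  6  7  8  9 10 11 12 13 14 15 16 17 18 19 20 21 22 23
G :  0  1  0  1  0  1  0  1  2  0  1  0  1  0  1  0  1  2  0  1  0  1  0  1
Stack A: G(23) = 1.
Stack B: G(8) = 2.
Combined Grundy value = 1 ⊕ 2 = 3.
A winning move leaves total XOR = 0, i.e. changes one component's Grundy value g to g ⊕ X where X is the current total.
Stack A: need g' = 1⊕3 = 2. Options: 23−1→G=0, 23−8→G=0. Hits: 0.
Stack B: need g' = 2⊕3 = 1. Options: 8−1→G=1, 8−8→G=0. Hits: 1.

1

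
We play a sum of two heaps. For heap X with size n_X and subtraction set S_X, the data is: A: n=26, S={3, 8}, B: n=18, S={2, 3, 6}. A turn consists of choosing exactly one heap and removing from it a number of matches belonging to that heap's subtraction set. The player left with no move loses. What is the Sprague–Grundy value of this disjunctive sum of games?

1

Heap A, S = {3, 8}:
n :  0  1  2  3  4  5  6  7  8  9 10 11 12 13 14 15 16 17 18 19 20 21 22 23 24 25 26
G :  0  0  0  1  1  1  0  0  2  1  1  0  0  0  1  1  1  0  0  2  1  1  0  0  0  1  1
G_A(26) = 1.
Heap B, S = {2, 3, 6}:
G(0) = 0
G(1) = mex{} = 0
G(2) = mex{0} = 1
G(3) = mex{0,0} = 1
G(4) = mex{1,0} = 2
G(5) = mex{1,1} = 0
G(6) = mex{2,1,0} = 3
G(7) = mex{0,2,0} = 1
G(8) = mex{3,0,1} = 2
G(9) = mex{1,3,1} = 0
G(10) = mex{2,1,2} = 0
G(11) = mex{0,2,0} = 1
G(12) = mex{0,0,3} = 1
G(13) = mex{1,0,1} = 2
G(14) = mex{1,1,2} = 0
G(15) = mex{2,1,0} = 3
G(16) = mex{0,2,0} = 1
G(17) = mex{3,0,1} = 2
G(18) = mex{1,3,1} = 0
G_B(18) = 0.
Combined Grundy value = 1 ⊕ 0 = 1.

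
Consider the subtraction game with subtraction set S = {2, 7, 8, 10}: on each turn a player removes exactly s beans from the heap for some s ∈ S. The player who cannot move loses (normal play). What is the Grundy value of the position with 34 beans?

G(0) = 0
G(1) = mex{} = 0
G(2) = mex{0} = 1
G(3) = mex{0} = 1
G(4) = mex{1} = 0
G(5) = mex{1} = 0
G(6) = mex{0} = 1
G(7) = mex{0,0} = 1
G(8) = mex{1,0,0} = 2
G(9) = mex{1,1,0} = 2
G(10) = mex{2,1,1,0} = 3
G(11) = mex{2,0,1,0} = 3
G(12) = mex{3,0,0,1} = 2
G(13) = mex{3,1,0,1} = 2
G(14) = mex{2,1,1,0} = 3
G(15) = mex{2,2,1,0} = 3
G(16) = mex{3,2,2,1} = 0
G(17) = mex{3,3,2,1} = 0
G(18) = mex{0,3,3,2} = 1
G(19) = mex{0,2,3,2} = 1
G(20) = mex{1,2,2,3} = 0
G(21) = mex{1,3,2,3} = 0
G(22) = mex{0,3,3,2} = 1
G(23) = mex{0,0,3,2} = 1
G(24) = mex{1,0,0,3} = 2
G(25) = mex{1,1,0,3} = 2
G(26) = mex{2,1,1,0} = 3
G(27) = mex{2,0,1,0} = 3
G(28) = mex{3,0,0,1} = 2
G(29) = mex{3,1,0,1} = 2
G(30) = mex{2,1,1,0} = 3
G(31) = mex{2,2,1,0} = 3
G(32) = mex{3,2,2,1} = 0
G(33) = mex{3,3,2,1} = 0
G(34) = mex{0,3,3,2} = 1

1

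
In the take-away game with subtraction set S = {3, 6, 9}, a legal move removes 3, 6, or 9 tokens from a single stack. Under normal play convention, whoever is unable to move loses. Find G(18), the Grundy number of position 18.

2

n :  0  1  2  3  4  5  6  7  8  9 10 11 12 13 14 15 16 17 18
G :  0  0  0  1  1  1  2  2  2  3  3  3  0  0  0  1  1  1  2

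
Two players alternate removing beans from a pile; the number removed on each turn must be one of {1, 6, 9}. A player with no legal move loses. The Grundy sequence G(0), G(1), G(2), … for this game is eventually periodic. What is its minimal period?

5

n :  0  1  2  3  4  5  6  7  8  9 10 11 12 13 14 15 16 17 18 19 20 21 22 23 24 25 26
G :  0  1  0  1  0  1  2  0  1  2  3  2  0  1  0  1  2  0  1  0  1  2  0  1  0  1  2
From n = 11 onward G(n+5) = G(n); since this holds over max(S) = 9 consecutive positions the period is 5 (pre-period 11).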